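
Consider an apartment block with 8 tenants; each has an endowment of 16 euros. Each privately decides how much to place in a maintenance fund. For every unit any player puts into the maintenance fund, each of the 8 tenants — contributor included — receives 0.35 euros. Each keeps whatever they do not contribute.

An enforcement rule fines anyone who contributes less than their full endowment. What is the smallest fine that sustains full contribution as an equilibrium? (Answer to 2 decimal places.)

10.40 euros

Given the others contribute fully, the best deviation is to contribute 0 (any partial contribution still incurs the fine and gives up units whose private return 0.35 is below 1).
Deviating from 16 to 0 saves 16 euros but forfeits the deviator's share of the drop in the maintenance fund: 0.35 × 16 = 5.60.
So the deviation gain is 16 − 5.60 = 10.40, and the fine must be at least 10.40 euros to wipe it out.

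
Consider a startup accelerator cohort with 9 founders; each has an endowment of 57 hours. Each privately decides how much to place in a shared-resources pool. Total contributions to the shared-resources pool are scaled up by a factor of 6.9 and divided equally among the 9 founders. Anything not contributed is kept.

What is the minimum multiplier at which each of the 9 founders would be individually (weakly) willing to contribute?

9

A contributed unit returns (multiplier)/9 to its contributor.
This reaches 1 exactly when the multiplier is 9.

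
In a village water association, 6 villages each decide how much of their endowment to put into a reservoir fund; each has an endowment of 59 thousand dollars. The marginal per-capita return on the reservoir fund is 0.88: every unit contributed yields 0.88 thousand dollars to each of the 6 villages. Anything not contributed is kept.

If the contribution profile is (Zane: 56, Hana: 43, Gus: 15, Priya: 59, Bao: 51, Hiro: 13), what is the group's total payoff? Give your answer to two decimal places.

Total contributed: 56 + 43 + 15 + 59 + 51 + 13 = 237; total kept: 6 × 59 − 237 = 117.
The reservoir fund pays out 0.88 × 6 × 237 = 1251.36 in aggregate.
Group total = 117 + 1251.36 = 1368.36.

1368.36 thousand dollars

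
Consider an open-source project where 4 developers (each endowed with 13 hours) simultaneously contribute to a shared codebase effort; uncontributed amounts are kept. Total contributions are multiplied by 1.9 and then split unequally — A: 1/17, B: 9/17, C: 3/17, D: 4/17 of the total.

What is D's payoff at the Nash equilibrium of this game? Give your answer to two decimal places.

Player j's private return per contributed unit is 1.9 × (j's share). Contributing is weakly dominant for j when that share is at least 1/1.9 = 0.5263, and contributing 0 is dominant otherwise.
The only share above 0.5263 is B's 9/17, contributing 13; the remaining 3 contribute 0. Total contributed: 13.
D keeps 13 and receives 1.9 × 13 × 4/17 = 5.81 from the shared codebase effort, for a payoff of 18.81.

18.81 hours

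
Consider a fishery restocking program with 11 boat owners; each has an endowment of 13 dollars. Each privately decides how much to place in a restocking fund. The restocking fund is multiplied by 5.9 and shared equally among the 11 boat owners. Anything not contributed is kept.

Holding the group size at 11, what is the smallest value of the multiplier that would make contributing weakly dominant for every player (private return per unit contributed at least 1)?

A contributed unit returns (multiplier)/11 to its contributor.
This reaches 1 exactly when the multiplier is 11.

11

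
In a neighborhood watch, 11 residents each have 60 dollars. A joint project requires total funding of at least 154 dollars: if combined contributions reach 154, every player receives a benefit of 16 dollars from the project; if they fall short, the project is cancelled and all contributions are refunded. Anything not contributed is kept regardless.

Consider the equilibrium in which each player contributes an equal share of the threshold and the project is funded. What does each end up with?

62 dollars

Equal share of the threshold: 154/11 = 14.
At this profile no one gains by cutting their contribution: any cut drops the total below 154, the project is cancelled, contributions are refunded, and the deviator ends with 60, which is less than 60 − 14 + 16 = 62. Contributing more than 14 just wastes the excess. So contributing exactly 14 is a best response.
Each player's payoff: 60 − 14 + 16 = 62.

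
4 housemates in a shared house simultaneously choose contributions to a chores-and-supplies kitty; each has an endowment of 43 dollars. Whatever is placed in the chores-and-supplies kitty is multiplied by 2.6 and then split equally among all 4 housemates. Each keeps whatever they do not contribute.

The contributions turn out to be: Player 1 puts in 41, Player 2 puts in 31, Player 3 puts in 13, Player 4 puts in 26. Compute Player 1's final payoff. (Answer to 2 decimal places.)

Total contributed: 41 + 31 + 13 + 26 = 111.
Each receives 2.6 × 111 / 4 = 72.15 from the chores-and-supplies kitty.
Player 1 keeps 43 − 41 = 2, so Player 1's payoff is 2 + 72.15 = 74.15.

74.15 dollars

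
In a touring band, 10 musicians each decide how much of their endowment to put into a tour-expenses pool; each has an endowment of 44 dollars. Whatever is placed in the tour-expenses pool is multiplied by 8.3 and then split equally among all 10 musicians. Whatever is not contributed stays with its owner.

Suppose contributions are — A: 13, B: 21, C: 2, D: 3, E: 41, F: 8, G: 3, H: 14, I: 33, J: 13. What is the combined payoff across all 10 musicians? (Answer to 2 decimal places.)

1542.30 dollars

Total contributed: 13 + 21 + 2 + 3 + 41 + 8 + 3 + 14 + 33 + 13 = 151; total kept: 10 × 44 − 151 = 289.
The tour-expenses pool pays out 8.3 × 151 = 1253.30 in aggregate.
Group total = 289 + 1253.30 = 1542.30.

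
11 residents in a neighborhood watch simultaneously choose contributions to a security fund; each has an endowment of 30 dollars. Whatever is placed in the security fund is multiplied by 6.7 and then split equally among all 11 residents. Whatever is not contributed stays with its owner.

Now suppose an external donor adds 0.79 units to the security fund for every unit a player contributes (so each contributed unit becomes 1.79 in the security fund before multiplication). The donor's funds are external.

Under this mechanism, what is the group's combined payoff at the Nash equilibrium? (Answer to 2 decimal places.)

With the mechanism, a contributed unit returns 6.7 × 1.79 / 11 = 1.0903 per unit of net cost to the contributor — now above 1 — so contributing fully is weakly dominant for every player.
So the Nash equilibrium is full contribution by all 11; the group earns 6.7 × 1.79 × 330 = 3957.69.

3957.69 dollars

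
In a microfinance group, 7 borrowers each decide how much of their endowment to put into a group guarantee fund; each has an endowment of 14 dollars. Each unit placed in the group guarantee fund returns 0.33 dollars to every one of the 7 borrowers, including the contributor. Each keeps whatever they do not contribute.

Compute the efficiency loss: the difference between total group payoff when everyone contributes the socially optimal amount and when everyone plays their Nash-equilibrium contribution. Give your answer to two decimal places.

The private return per contributed unit is 0.33 < 1, so contributing 0 is dominant for every player. At the Nash equilibrium everyone keeps their 14, and the group total is 7 × 14 = 98.
Each contributed unit returns 2.310 to the group as a whole (0.33 to each of 7 players), which exceeds 1, so the social optimum is full contribution: group total = 2.310 × 98 = 226.38.
Efficiency loss = 226.38 − 98 = 128.38.

128.38 dollars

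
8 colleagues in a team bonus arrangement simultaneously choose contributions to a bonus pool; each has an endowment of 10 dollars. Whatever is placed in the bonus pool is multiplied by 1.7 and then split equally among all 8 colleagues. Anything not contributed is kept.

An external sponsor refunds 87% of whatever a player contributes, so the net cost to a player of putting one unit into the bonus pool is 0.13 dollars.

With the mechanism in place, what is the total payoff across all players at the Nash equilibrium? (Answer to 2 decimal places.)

The effective private return per unit is now (1.7/8) / 0.13 = 1.6346 > 1, so every player's dominant strategy flips to full contribution.
So the Nash equilibrium is full contribution by all 8; the group earns 8 × (10 × 0.87 + 1.7 × 10) = 205.60.

205.60 dollars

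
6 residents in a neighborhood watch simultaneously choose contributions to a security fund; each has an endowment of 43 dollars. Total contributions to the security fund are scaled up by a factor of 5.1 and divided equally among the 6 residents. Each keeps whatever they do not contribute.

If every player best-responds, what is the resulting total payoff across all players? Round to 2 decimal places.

258.00 dollars

Each contributed unit returns 5.1/6 = 0.8500 to its contributor — below 1 — so contributing 0 is dominant for every player. At the Nash equilibrium everyone keeps their 43, and the group total is 6 × 43 = 258.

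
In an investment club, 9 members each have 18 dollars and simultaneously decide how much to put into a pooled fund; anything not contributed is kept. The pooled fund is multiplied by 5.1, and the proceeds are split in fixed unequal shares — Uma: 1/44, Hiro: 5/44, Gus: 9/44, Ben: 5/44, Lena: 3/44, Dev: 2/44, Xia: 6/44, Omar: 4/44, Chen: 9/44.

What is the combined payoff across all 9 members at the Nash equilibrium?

For player j, contributing a unit is worthwhile iff 5.1 × (j's share) ≥ 1, i.e. iff j's share is at least 0.1961.
The shares above 0.1961 belong to Gus and Chen, contributing 18 each; the remaining 7 contribute 0. Total contributed: 36.
The pooled fund pays out 5.1 × 36 = 183.60 in total (split across the unequal shares, but the aggregate is all that matters for the group sum).
The 7 free-riders keep 18 each, adding 126. Group total = 126 + 183.60 = 309.60.

309.60 dollars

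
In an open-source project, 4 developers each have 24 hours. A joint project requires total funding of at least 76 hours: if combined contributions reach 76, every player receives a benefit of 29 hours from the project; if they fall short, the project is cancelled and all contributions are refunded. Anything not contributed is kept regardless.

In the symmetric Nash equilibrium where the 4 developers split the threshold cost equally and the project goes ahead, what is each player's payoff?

34 hours

Equal share of the threshold: 76/4 = 19.
At this profile no one gains by cutting their contribution: any cut drops the total below 76, the project is cancelled, contributions are refunded, and the deviator ends with 24, which is less than 24 − 19 + 29 = 34. Contributing more than 19 just wastes the excess. So contributing exactly 19 is a best response.
Each player's payoff: 24 − 19 + 29 = 34.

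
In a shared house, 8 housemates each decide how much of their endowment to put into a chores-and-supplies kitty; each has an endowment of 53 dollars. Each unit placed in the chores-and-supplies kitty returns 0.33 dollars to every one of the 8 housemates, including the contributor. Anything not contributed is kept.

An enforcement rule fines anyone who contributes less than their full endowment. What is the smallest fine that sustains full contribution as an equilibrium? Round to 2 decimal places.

35.51 dollars

Given the others contribute fully, the best deviation is to contribute 0 (any partial contribution still incurs the fine and gives up units whose private return 0.33 is below 1).
Deviating from 53 to 0 saves 53 dollars but forfeits the deviator's share of the drop in the chores-and-supplies kitty: 0.33 × 53 = 17.49.
So the deviation gain is 53 − 17.49 = 35.51, and the fine must be at least 35.51 dollars to wipe it out.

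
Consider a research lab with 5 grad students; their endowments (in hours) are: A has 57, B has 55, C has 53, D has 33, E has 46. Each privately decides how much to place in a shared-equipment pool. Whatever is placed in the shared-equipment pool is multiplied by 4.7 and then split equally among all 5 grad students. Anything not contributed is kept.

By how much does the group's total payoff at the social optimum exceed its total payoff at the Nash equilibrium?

The private return per contributed unit is 4.7/5 = 0.9400 < 1 for every player regardless of endowment, so the Nash equilibrium is zero contribution and the group total is Σ E_j = 57 + 55 + 53 + 33 + 46 = 244.
Each contributed unit returns 4.700 to the group, so the social optimum is full contribution by everyone: group total = 4.700 × 244 = 1146.80.
Efficiency loss = (4.700 − 1) × 244 = 902.80.

902.80 hours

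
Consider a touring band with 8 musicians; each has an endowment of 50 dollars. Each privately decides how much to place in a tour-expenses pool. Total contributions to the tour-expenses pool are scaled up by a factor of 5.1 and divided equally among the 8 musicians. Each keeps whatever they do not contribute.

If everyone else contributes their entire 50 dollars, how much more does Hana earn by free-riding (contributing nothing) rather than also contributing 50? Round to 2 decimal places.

Switching from a contribution of 50 to 0 lets Hana keep an extra 50 dollars, but lowers the tour-expenses pool by 50, which costs Hana their own share of that drop: 5.1/8 × 50 = 31.87.
Net gain = 50 − 31.87 = 18.13. The private return per contributed unit (0.6375) is below 1, so free-riding is indeed the best response regardless of what the others do.

18.13 dollars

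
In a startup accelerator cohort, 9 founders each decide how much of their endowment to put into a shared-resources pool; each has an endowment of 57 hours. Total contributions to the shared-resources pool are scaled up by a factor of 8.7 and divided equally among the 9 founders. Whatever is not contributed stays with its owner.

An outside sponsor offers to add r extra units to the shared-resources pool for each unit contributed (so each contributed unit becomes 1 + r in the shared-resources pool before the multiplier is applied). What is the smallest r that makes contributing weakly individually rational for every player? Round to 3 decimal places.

0.034

With matching at rate r, one contributed unit becomes (1 + r) in the shared-resources pool and returns 8.7 × (1 + r) / 9 to the contributor.
Setting this equal to 1: 1 + r = 9/8.7 = 1.0345.
So the minimum matching rate is r = 1.0345 − 1 = 0.034.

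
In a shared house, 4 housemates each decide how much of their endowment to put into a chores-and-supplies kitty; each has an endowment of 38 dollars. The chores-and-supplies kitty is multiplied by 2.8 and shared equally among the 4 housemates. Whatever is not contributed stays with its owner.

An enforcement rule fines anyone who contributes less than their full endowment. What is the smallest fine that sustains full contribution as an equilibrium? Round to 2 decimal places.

11.40 dollars

Given the others contribute fully, the best deviation is to contribute 0 (any partial contribution still incurs the fine and gives up units whose private return 0.7000 is below 1).
Deviating from 38 to 0 saves 38 dollars but forfeits the deviator's share of the drop in the chores-and-supplies kitty: 2.8/4 × 38 = 26.60.
So the deviation gain is 38 − 26.60 = 11.40, and the fine must be at least 11.40 dollars to wipe it out.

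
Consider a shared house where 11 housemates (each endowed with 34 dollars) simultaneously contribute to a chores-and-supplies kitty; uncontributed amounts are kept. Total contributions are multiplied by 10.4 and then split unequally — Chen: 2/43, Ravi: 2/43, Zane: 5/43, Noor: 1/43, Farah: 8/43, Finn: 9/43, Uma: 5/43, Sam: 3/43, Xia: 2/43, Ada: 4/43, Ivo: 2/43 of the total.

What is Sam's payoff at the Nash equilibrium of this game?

A player with share s gets back 10.4·s per unit contributed, so full contribution is dominant for anyone with s > 1/10.4 = 0.0962 and zero contribution is dominant for anyone below.
Zane, Farah, Finn and Uma clear that bar, contributing 34 each; the remaining 7 contribute 0. Total contributed: 136.
Sam keeps 34 and receives 10.4 × 136 × 3/43 = 98.68 from the chores-and-supplies kitty, for a payoff of 132.68.

132.68 dollars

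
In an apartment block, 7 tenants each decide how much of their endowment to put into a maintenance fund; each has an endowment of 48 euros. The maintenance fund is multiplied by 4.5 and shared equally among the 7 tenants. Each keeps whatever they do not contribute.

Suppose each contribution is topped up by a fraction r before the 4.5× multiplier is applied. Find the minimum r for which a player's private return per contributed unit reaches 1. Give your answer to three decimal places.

0.556

With matching at rate r, one contributed unit becomes (1 + r) in the maintenance fund and returns 4.5 × (1 + r) / 7 to the contributor.
Setting this equal to 1: 1 + r = 7/4.5 = 1.5556.
So the minimum matching rate is r = 1.5556 − 1 = 0.556.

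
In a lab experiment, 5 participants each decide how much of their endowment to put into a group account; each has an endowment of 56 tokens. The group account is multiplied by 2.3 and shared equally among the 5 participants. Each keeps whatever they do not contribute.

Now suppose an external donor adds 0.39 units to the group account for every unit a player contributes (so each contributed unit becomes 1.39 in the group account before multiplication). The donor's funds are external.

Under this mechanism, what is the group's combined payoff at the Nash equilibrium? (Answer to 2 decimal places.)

280.00 tokens

The effective private return is 2.3 × 1.39 / 5 = 0.6394, which is still under 1, so the mechanism doesn't change anyone's dominant strategy: zero contribution.
At the Nash equilibrium no one contributes; group total payoff = 5 × 56 = 280.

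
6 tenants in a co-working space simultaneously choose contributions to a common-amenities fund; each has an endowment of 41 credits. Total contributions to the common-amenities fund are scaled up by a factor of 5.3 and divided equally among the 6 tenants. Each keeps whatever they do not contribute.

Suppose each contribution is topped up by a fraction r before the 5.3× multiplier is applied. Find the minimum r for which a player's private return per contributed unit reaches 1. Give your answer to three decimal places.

With matching at rate r, one contributed unit becomes (1 + r) in the common-amenities fund and returns 5.3 × (1 + r) / 6 to the contributor.
Setting this equal to 1: 1 + r = 6/5.3 = 1.1321.
So the minimum matching rate is r = 1.1321 − 1 = 0.132.

0.132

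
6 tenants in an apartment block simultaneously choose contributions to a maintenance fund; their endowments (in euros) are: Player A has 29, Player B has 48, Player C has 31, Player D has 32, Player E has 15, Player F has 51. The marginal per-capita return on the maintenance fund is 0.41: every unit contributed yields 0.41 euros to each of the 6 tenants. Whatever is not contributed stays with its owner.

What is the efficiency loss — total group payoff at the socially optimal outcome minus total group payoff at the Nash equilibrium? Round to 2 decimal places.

300.76 euros

The private return per contributed unit is 0.41 < 1 for everyone, so the Nash equilibrium is zero contribution and the group total is Σ E_j = 29 + 48 + 31 + 32 + 15 + 51 = 206.
Each contributed unit returns 2.460 to the group, so the social optimum is full contribution by everyone: group total = 2.460 × 206 = 506.76.
Efficiency loss = (2.460 − 1) × 206 = 300.76.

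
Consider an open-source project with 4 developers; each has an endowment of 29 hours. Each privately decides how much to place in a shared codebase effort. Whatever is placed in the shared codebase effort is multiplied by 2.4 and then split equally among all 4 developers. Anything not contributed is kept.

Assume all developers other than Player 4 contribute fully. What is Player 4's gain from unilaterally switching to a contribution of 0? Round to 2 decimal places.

Switching from a contribution of 29 to 0 lets Player 4 keep an extra 29 hours, but lowers the shared codebase effort by 29, which costs Player 4 their own share of that drop: 2.4/4 × 29 = 17.40.
Net gain = 29 − 17.40 = 11.60. The private return per contributed unit (0.6000) is below 1, so free-riding is indeed the best response regardless of what the others do.

11.60 hours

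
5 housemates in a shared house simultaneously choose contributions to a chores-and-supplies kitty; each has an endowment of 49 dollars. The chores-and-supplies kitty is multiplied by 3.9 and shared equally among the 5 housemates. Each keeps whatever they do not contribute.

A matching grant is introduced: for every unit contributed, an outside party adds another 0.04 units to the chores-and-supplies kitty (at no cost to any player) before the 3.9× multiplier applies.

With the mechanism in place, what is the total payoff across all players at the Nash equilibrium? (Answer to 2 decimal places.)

With the mechanism, a contributed unit returns 3.9 × 1.04 / 5 = 0.8112 per unit of net cost — still below 1 — so contributing 0 remains dominant for every player.
At the Nash equilibrium no one contributes; group total payoff = 5 × 49 = 245.

245.00 dollars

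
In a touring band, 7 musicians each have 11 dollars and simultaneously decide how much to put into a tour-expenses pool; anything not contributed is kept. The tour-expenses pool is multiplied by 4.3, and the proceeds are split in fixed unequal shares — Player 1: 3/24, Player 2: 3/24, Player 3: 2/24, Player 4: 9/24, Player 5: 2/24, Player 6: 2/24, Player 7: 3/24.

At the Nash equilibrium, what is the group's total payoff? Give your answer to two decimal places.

A player with share s gets back 4.3·s per unit contributed, so full contribution is dominant for anyone with s > 1/4.3 = 0.2326 and zero contribution is dominant for anyone below.
Player 4 alone (share 9/24) is above the threshold, contributing 11; the remaining 6 contribute 0. Total contributed: 11.
The tour-expenses pool pays out 4.3 × 11 = 47.30 in total (split across the unequal shares, but the aggregate is all that matters for the group sum).
The 6 free-riders keep 11 each, adding 66. Group total = 66 + 47.30 = 113.30.

113.30 dollars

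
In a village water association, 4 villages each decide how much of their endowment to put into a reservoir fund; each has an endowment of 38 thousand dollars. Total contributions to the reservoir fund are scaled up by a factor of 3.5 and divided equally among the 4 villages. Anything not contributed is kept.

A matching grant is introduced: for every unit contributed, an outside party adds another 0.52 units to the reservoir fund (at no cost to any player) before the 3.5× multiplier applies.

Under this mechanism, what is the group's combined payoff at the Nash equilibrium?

808.64 thousand dollars

The effective private return per unit is now 3.5 × 1.52 / 4 = 1.3300 > 1, so every player's dominant strategy flips to full contribution.
So the Nash equilibrium is full contribution by all 4; the group earns 3.5 × 1.52 × 152 = 808.64.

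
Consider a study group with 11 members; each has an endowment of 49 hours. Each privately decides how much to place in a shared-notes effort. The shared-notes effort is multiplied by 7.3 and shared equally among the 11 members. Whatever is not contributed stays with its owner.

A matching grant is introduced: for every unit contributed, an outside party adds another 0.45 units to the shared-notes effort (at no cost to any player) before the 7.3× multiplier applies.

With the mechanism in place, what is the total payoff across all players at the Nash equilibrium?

539.00 hours

With the mechanism, a contributed unit returns 7.3 × 1.45 / 11 = 0.9623 per unit of net cost — still below 1 — so contributing 0 remains dominant for every player.
At the Nash equilibrium no one contributes; group total payoff = 11 × 49 = 539.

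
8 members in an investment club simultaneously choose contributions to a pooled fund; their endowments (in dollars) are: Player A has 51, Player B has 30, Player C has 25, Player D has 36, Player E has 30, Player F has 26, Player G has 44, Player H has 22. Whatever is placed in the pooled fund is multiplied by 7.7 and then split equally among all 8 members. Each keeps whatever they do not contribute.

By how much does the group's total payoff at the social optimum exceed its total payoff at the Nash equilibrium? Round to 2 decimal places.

1768.80 dollars

The private return per contributed unit is 7.7/8 = 0.9625 < 1 for every player regardless of endowment, so the Nash equilibrium is zero contribution and the group total is Σ E_j = 51 + 30 + 25 + 36 + 30 + 26 + 44 + 22 = 264.
Each contributed unit returns 7.700 to the group, so the social optimum is full contribution by everyone: group total = 7.700 × 264 = 2032.80.
Efficiency loss = (7.700 − 1) × 264 = 1768.80.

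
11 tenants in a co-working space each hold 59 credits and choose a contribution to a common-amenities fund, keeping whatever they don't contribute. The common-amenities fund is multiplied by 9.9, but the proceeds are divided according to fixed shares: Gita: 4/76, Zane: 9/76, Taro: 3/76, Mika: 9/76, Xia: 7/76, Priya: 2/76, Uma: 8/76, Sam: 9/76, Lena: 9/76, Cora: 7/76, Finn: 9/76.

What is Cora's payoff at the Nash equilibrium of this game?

381.79 credits

Each unit j contributes comes back to j as 9.9 × (j's share), so j prefers to contribute only if that share exceeds 1/9.9 = 0.1010; otherwise keeping the unit dominates.
The shares above 0.1010 belong to Zane, Mika, Uma, Sam, Lena and Finn, contributing 59 each; the remaining 5 contribute 0. Total contributed: 354.
Cora keeps 59 and receives 9.9 × 354 × 7/76 = 322.79 from the common-amenities fund, for a payoff of 381.79.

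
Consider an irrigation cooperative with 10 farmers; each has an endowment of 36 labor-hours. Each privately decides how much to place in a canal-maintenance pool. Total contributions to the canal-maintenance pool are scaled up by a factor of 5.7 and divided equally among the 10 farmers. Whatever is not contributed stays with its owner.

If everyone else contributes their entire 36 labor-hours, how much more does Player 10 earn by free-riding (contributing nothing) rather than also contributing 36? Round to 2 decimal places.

Switching from a contribution of 36 to 0 lets Player 10 keep an extra 36 labor-hours, but lowers the canal-maintenance pool by 36, which costs Player 10 their own share of that drop: 5.7/10 × 36 = 20.52.
Net gain = 36 − 20.52 = 15.48. The private return per contributed unit (0.5700) is below 1, so free-riding is indeed the best response regardless of what the others do.

15.48 labor-hours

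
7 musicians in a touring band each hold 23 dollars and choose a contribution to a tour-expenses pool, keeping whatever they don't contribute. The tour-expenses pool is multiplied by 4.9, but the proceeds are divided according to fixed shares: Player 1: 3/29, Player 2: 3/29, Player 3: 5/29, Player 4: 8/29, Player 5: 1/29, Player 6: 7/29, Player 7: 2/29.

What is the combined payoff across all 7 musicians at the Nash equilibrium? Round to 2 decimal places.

340.40 dollars

For player j, contributing a unit is worthwhile iff 4.9 × (j's share) ≥ 1, i.e. iff j's share is at least 0.2041.
Player 4 and Player 6 clear that bar, contributing 23 each; the remaining 5 contribute 0. Total contributed: 46.
The tour-expenses pool pays out 4.9 × 46 = 225.40 in total (split across the unequal shares, but the aggregate is all that matters for the group sum).
The 5 free-riders keep 23 each, adding 115. Group total = 115 + 225.40 = 340.40.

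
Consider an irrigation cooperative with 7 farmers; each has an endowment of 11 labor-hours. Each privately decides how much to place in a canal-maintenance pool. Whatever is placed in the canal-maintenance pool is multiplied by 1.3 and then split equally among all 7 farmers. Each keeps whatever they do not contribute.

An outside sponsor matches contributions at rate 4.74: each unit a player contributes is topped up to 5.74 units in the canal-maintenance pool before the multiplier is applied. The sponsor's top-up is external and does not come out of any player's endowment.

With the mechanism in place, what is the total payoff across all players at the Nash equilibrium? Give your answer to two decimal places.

The effective private return per unit is now 1.3 × 5.74 / 7 = 1.0660 > 1, so every player's dominant strategy flips to full contribution.
So the Nash equilibrium is full contribution by all 7; the group earns 1.3 × 5.74 × 77 = 574.57.

574.57 labor-hours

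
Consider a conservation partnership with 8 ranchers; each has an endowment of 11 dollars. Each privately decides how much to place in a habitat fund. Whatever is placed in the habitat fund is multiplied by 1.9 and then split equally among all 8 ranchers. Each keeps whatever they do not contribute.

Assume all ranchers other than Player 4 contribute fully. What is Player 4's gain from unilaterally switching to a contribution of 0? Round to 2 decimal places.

8.39 dollars

Switching from a contribution of 11 to 0 lets Player 4 keep an extra 11 dollars, but lowers the habitat fund by 11, which costs Player 4 their own share of that drop: 1.9/8 × 11 = 2.61.
Net gain = 11 − 2.61 = 8.39. The private return per contributed unit (0.2375) is below 1, so free-riding is indeed the best response regardless of what the others do.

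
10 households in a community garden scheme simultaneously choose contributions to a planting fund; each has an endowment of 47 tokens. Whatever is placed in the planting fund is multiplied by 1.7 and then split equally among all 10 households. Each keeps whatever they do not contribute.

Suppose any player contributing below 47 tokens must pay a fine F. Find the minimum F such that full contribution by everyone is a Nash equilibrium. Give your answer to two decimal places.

Given the others contribute fully, the best deviation is to contribute 0 (any partial contribution still incurs the fine and gives up units whose private return 0.1700 is below 1).
Deviating from 47 to 0 saves 47 tokens but forfeits the deviator's share of the drop in the planting fund: 1.7/10 × 47 = 7.99.
So the deviation gain is 47 − 7.99 = 39.01, and the fine must be at least 39.01 tokens to wipe it out.

39.01 tokens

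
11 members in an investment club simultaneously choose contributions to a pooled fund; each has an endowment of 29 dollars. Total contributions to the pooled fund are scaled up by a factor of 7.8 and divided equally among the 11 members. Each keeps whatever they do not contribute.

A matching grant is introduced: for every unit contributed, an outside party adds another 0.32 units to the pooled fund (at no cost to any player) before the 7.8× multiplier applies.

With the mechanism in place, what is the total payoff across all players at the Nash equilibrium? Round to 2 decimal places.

Even with the mechanism, each unit contributed returns only 7.8 × 1.32 / 11 = 0.9360 per unit of net cost, so contributing nothing is still dominant.
Everyone keeps their endowment and the group total is 11 × 29 = 319.

319.00 dollars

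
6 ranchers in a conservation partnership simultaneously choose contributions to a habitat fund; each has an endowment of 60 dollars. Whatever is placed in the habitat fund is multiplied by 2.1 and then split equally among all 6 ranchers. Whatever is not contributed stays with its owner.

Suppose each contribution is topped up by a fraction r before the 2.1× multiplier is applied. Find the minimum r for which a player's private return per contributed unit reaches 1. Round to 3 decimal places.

1.857

With matching at rate r, one contributed unit becomes (1 + r) in the habitat fund and returns 2.1 × (1 + r) / 6 to the contributor.
Setting this equal to 1: 1 + r = 6/2.1 = 2.8571.
So the minimum matching rate is r = 2.8571 − 1 = 1.857.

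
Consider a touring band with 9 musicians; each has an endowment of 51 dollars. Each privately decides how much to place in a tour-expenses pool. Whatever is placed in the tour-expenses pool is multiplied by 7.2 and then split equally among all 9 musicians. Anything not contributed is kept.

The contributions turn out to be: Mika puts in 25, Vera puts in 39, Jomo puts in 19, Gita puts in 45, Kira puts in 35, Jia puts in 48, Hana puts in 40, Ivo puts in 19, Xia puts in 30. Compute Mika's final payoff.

266.00 dollars

Total contributed: 25 + 39 + 19 + 45 + 35 + 48 + 40 + 19 + 30 = 300.
Each receives 7.2 × 300 / 9 = 240.00 from the tour-expenses pool.
Mika keeps 51 − 25 = 26, so Mika's payoff is 26 + 240.00 = 266.00.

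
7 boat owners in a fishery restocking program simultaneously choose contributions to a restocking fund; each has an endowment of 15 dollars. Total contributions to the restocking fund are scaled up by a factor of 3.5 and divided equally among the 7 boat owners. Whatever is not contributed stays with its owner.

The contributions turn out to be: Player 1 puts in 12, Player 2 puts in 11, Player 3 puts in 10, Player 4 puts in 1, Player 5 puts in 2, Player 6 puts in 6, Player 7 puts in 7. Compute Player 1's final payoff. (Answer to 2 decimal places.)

27.50 dollars

Total contributed: 12 + 11 + 10 + 1 + 2 + 6 + 7 = 49.
Each receives 3.5 × 49 / 7 = 24.50 from the restocking fund.
Player 1 keeps 15 − 12 = 3, so Player 1's payoff is 3 + 24.50 = 27.50.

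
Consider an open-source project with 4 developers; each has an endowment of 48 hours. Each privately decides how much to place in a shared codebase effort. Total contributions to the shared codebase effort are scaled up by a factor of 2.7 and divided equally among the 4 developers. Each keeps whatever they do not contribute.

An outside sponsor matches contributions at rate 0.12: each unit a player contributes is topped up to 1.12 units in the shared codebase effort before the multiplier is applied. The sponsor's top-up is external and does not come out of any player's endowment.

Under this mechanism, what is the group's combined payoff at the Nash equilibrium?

192.00 hours

With the mechanism, a contributed unit returns 2.7 × 1.12 / 4 = 0.7560 per unit of net cost — still below 1 — so contributing 0 remains dominant for every player.
Everyone keeps their endowment and the group total is 4 × 48 = 192.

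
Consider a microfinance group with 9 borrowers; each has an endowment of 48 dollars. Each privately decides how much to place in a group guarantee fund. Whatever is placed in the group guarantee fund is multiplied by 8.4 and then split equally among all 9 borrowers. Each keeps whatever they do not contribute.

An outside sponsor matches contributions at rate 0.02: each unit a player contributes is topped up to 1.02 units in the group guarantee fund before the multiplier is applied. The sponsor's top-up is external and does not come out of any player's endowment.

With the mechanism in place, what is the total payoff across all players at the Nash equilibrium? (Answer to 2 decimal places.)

Even with the mechanism, each unit contributed returns only 8.4 × 1.02 / 9 = 0.9520 per unit of net cost, so contributing nothing is still dominant.
Everyone keeps their endowment and the group total is 9 × 48 = 432.

432.00 dollars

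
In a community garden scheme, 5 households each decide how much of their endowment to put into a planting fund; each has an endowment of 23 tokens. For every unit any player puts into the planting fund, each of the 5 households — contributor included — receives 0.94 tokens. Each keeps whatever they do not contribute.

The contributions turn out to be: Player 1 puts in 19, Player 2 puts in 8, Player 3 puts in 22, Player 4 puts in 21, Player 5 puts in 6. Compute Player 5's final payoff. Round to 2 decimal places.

Total contributed: 19 + 8 + 22 + 21 + 6 = 76.
Each receives 0.94 × 76 = 71.44 from the planting fund.
Player 5 keeps 23 − 6 = 17, so Player 5's payoff is 17 + 71.44 = 88.44.

88.44 tokens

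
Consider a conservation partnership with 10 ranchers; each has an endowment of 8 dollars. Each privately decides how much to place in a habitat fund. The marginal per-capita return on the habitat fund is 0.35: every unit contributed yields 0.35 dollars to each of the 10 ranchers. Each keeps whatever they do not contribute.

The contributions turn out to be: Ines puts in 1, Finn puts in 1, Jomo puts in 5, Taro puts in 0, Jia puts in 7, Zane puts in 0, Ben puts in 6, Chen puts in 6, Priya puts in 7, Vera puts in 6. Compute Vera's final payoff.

15.65 dollars

Total contributed: 1 + 1 + 5 + 0 + 7 + 0 + 6 + 6 + 7 + 6 = 39.
Each receives 0.35 × 39 = 13.65 from the habitat fund.
Vera keeps 8 − 6 = 2, so Vera's payoff is 2 + 13.65 = 15.65.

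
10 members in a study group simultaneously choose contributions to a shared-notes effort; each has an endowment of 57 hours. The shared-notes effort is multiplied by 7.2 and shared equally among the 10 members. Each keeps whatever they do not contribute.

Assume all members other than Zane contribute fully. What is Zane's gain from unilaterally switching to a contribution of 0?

Switching from a contribution of 57 to 0 lets Zane keep an extra 57 hours, but lowers the shared-notes effort by 57, which costs Zane their own share of that drop: 7.2/10 × 57 = 41.04.
Net gain = 57 − 41.04 = 15.96. The private return per contributed unit (0.7200) is below 1, so free-riding is indeed the best response regardless of what the others do.

15.96 hours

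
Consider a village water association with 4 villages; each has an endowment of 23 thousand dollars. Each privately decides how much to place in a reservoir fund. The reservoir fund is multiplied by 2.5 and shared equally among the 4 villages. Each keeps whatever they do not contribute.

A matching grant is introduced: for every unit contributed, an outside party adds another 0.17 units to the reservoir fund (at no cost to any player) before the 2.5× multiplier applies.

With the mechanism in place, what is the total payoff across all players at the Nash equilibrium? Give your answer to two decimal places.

92.00 thousand dollars

With the mechanism, a contributed unit returns 2.5 × 1.17 / 4 = 0.7313 per unit of net cost — still below 1 — so contributing 0 remains dominant for every player.
At the Nash equilibrium no one contributes; group total payoff = 4 × 23 = 92.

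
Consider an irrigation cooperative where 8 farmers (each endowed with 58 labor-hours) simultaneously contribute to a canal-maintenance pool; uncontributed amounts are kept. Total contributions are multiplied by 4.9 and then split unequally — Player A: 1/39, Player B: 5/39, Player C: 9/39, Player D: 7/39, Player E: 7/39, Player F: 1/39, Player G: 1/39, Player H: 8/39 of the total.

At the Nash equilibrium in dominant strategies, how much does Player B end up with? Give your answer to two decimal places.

Each unit j contributes comes back to j as 4.9 × (j's share), so j prefers to contribute only if that share exceeds 1/4.9 = 0.2041; otherwise keeping the unit dominates.
Player C and Player H clear that bar, contributing 58 each; the remaining 6 contribute 0. Total contributed: 116.
Player B keeps 58 and receives 4.9 × 116 × 5/39 = 72.87 from the canal-maintenance pool, for a payoff of 130.87.

130.87 labor-hours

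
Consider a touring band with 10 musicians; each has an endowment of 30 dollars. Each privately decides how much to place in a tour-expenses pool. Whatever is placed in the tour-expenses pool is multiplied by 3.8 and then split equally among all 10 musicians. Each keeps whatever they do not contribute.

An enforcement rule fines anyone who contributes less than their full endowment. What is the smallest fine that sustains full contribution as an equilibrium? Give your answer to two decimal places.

Given the others contribute fully, the best deviation is to contribute 0 (any partial contribution still incurs the fine and gives up units whose private return 0.3800 is below 1).
Deviating from 30 to 0 saves 30 dollars but forfeits the deviator's share of the drop in the tour-expenses pool: 3.8/10 × 30 = 11.40.
So the deviation gain is 30 − 11.40 = 18.60, and the fine must be at least 18.60 dollars to wipe it out.

18.60 dollars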